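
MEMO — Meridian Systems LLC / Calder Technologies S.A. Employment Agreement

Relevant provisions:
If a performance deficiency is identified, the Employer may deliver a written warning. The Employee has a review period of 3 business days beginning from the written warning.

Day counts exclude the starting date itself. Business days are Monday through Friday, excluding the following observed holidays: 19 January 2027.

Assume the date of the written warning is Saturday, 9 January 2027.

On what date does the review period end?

The last day of the review period: counting 3 business days from Saturday, 9 January 2027 (Jan 11, Jan 12, Jan 13, skipping weekends) reaches Wednesday, 13 January 2027.

13 January 2027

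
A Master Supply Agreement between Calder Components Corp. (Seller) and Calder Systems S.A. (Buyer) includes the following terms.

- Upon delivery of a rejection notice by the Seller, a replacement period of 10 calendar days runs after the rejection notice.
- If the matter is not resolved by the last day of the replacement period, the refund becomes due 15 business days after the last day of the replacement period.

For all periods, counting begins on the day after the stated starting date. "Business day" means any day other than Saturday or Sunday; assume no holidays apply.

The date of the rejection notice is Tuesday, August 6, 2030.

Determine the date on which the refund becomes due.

Adding 10 calendar days to August 6, 2030 gives August 16, 2030, which is the last day of the replacement period.
The date on which the refund becomes due: 15 business days after Friday, August 16, 2030, skipping weekends — Aug 19, Aug 20, Aug 21, Aug 22, …, Sep 4, Sep 5, Sep 6 — lands on Friday, September 6, 2030.

September 6, 2030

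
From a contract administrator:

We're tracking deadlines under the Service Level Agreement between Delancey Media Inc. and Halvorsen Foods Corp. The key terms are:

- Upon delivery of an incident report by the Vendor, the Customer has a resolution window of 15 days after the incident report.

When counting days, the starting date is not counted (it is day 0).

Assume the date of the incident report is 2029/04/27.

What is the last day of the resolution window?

The last day of the resolution window: 15 calendar days after 2029/04/27 is 2029/05/12.

2029/05/12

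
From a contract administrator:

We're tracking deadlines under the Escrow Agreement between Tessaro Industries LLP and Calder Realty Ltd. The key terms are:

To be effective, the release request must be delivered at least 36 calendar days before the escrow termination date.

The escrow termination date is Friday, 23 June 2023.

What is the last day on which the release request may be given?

18 May 2023

23 June 2023 minus 36 days is 18 May 2023.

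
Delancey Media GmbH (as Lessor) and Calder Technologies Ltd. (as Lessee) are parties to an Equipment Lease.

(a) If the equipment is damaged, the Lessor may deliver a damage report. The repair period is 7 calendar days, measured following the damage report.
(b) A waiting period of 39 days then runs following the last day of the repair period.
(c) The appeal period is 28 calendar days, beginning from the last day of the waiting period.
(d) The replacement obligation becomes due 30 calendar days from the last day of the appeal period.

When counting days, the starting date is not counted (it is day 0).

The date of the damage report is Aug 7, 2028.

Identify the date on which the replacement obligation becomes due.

Nov 19, 2028

The last day of the repair period: 7 calendar days after Aug 7, 2028 is Aug 14, 2028.
The last day of the waiting period: 39 calendar days after Aug 14, 2028 is Sep 22, 2028.
The last day of the appeal period: 28 calendar days after Sep 22, 2028 is Oct 20, 2028.
Adding 30 calendar days to Oct 20, 2028 gives Nov 19, 2028, which is the date on which the replacement obligation becomes due.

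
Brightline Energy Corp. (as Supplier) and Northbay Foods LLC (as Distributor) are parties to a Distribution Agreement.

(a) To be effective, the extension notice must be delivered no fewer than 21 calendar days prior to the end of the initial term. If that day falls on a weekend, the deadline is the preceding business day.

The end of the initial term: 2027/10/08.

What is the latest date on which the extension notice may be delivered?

2027/09/17

Counting back 21 calendar days from 2027/10/08 gives 2027/09/17. That is a Friday, so no adjustment is needed.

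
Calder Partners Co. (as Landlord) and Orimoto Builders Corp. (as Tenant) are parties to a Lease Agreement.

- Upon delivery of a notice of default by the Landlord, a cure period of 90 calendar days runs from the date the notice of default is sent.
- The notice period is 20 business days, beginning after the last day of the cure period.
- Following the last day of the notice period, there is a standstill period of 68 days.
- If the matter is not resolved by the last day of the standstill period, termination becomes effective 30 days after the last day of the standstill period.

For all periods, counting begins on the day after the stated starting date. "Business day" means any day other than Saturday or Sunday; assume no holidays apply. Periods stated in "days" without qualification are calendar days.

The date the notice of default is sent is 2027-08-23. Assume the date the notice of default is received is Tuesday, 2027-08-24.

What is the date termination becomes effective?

2028-03-24

Adding 90 calendar days to 2027-08-23 gives 2027-11-21, which is the last day of the cure period.
The last day of the notice period: counting 20 business days from Sunday, 2027-11-21 (Nov 22, Nov 23, Nov 24, Nov 25, …, Dec 15, Dec 16, Dec 17, skipping weekends) reaches Friday, 2027-12-17.
The last day of the standstill period: 2027-12-17 + 68 days = 2028-02-23.
The date termination becomes effective: 2028-02-23 + 30 days = 2028-03-24.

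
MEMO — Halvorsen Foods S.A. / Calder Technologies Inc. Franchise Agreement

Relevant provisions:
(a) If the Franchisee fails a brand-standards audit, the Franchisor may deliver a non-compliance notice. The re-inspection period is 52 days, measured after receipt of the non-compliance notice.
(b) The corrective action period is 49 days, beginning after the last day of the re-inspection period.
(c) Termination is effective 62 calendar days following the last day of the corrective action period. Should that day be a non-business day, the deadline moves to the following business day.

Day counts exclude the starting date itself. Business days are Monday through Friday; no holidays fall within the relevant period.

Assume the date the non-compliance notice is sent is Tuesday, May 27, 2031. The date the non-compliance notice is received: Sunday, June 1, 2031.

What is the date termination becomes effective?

The last day of the re-inspection period: June 1, 2031 + 52 days = July 23, 2031.
The last day of the corrective action period: July 23, 2031 + 49 days = September 10, 2031.
Adding 62 calendar days to September 10, 2031 gives November 11, 2031, which is the date termination becomes effective. November 11, 2031 is a Tuesday, so no roll-forward applies.

November 11, 2031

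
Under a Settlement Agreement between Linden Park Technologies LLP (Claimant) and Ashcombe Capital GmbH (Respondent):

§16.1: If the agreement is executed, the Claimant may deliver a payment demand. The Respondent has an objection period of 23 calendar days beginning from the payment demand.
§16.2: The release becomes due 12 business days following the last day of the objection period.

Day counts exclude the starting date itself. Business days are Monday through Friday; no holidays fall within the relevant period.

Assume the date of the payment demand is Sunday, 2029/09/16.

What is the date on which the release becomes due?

2029/10/25

The last day of the objection period: 2029/09/16 + 23 days = 2029/10/09.
From Tuesday, 2029/10/09, 12 business days (Oct 10, Oct 11, Oct 12, Oct 15, …, Oct 23, Oct 24, Oct 25, skipping weekends) brings us to Thursday, 2029/10/25, which is the date on which the release becomes due.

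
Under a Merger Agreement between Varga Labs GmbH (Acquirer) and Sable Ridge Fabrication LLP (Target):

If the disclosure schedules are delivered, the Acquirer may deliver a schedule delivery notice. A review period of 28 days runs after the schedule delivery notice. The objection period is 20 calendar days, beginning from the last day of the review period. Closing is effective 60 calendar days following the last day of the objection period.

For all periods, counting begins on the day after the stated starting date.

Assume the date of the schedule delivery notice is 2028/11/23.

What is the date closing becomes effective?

The last day of the review period: 28 calendar days after 2028/11/23 is 2028/12/21.
The last day of the objection period: 2028/12/21 + 20 days = 2029/01/10.
Adding 60 calendar days to 2029/01/10 gives 2029/03/11, which is the date closing becomes effective.

2029/03/11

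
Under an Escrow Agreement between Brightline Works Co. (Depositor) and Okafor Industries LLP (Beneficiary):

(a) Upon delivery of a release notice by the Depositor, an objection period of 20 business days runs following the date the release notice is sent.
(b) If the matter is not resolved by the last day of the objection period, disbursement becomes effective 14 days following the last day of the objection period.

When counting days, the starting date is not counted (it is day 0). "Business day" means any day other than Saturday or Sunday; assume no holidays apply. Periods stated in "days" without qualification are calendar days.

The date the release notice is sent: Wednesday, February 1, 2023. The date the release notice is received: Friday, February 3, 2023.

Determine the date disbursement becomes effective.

From Wednesday, February 1, 2023, 20 business days (Feb 2, Feb 3, Feb 6, Feb 7, …, Feb 27, Feb 28, Mar 1, skipping weekends) brings us to Wednesday, March 1, 2023, which is the last day of the objection period.
The date disbursement becomes effective: March 1, 2023 + 14 days = March 15, 2023.

March 15, 2023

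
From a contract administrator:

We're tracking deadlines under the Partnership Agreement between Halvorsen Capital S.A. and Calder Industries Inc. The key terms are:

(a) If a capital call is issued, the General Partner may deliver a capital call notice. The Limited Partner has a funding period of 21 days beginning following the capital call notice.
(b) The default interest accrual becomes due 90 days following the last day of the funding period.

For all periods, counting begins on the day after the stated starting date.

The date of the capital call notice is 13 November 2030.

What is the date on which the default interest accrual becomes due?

4 March 2031

The last day of the funding period: 13 November 2030 + 21 days = 4 December 2030.
The date on which the default interest accrual becomes due: 90 calendar days after 4 December 2030 is 4 March 2031.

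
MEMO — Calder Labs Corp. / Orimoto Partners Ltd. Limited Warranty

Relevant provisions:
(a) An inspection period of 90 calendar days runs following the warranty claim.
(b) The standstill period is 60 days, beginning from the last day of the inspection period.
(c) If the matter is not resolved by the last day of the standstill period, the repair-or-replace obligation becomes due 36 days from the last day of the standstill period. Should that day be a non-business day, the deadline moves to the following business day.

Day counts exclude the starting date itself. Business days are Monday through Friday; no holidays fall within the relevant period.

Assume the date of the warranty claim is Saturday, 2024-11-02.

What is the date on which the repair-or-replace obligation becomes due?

2025-05-07

The last day of the inspection period: 90 calendar days after 2024-11-02 is 2025-01-31.
The last day of the standstill period: 2025-01-31 + 60 days = 2025-04-01.
The date on which the repair-or-replace obligation becomes due: 36 calendar days after 2025-04-01 is 2025-05-07. 2025-05-07 is a Wednesday, so no roll-forward applies.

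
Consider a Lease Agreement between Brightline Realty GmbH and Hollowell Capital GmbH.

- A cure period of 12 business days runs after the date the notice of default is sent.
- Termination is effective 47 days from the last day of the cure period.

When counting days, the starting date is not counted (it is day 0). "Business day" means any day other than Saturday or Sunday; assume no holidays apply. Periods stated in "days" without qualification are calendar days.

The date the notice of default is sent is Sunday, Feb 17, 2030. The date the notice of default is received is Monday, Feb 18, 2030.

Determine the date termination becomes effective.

Apr 21, 2030

From Sunday, Feb 17, 2030, 12 business days (Feb 18, Feb 19, Feb 20, Feb 21, …, Mar 1, Mar 4, Mar 5, skipping weekends) brings us to Tuesday, Mar 5, 2030, which is the last day of the cure period.
The date termination becomes effective: Mar 5, 2030 + 47 days = Apr 21, 2030.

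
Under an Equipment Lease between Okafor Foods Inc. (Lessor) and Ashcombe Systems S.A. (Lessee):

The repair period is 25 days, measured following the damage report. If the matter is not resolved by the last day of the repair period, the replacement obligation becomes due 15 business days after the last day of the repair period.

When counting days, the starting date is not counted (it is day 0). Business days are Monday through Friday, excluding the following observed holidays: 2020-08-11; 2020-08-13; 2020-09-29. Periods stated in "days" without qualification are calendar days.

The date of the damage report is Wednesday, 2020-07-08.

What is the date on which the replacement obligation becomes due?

2020-08-25

Adding 25 calendar days to 2020-07-08 gives 2020-08-02, which is the last day of the repair period.
From Sunday, 2020-08-02, 15 business days (Aug 3, Aug 4, Aug 5, Aug 6, …, Aug 21, Aug 24, Aug 25, skipping weekends and the listed holidays on Aug 11, Aug 13) brings us to Tuesday, 2020-08-25, which is the date on which the replacement obligation becomes due.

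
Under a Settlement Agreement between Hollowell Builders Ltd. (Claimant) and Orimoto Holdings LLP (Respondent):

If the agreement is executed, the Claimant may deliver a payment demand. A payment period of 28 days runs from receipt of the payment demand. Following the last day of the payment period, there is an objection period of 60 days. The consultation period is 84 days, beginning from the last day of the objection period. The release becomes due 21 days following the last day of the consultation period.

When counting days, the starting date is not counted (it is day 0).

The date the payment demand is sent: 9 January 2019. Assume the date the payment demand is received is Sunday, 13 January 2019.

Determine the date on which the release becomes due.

25 July 2019

The last day of the payment period: 13 January 2019 + 28 days = 10 February 2019.
The last day of the objection period: 60 calendar days after 10 February 2019 is 11 April 2019.
The last day of the consultation period: 84 calendar days after 11 April 2019 is 4 July 2019.
Adding 21 calendar days to 4 July 2019 gives 25 July 2019, which is the date on which the release becomes due.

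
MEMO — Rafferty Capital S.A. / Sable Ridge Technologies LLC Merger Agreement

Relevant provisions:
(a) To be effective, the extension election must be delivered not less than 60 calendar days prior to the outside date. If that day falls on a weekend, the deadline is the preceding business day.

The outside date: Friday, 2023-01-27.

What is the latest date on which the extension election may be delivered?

2022-11-28

Counting back 60 calendar days from 2023-01-27 gives 2022-11-28. That is a Monday, so no adjustment is needed.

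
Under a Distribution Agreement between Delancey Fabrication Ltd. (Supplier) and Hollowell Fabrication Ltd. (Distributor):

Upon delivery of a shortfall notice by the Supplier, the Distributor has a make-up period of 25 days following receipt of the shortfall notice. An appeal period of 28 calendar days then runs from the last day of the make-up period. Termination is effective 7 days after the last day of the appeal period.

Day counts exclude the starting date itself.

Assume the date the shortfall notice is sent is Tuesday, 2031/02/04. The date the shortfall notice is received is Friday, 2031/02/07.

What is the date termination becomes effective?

Adding 25 calendar days to 2031/02/07 gives 2031/03/04, which is the last day of the make-up period.
The last day of the appeal period: 28 calendar days after 2031/03/04 is 2031/04/01.
The date termination becomes effective: 2031/04/01 + 7 days = 2031/04/08.

2031/04/08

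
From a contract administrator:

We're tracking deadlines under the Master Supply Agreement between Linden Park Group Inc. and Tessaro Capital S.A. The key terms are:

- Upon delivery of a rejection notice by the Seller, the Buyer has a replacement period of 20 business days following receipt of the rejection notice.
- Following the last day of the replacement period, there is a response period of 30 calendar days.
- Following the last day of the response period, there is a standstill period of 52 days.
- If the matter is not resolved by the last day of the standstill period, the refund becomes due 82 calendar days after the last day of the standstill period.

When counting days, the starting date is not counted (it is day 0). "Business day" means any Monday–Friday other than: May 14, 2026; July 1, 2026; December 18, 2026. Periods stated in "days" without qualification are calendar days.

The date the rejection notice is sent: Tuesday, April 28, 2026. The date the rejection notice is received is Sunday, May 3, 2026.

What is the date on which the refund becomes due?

November 12, 2026

From Sunday, May 3, 2026, 20 business days (May 4, May 5, May 6, May 7, …, May 28, May 29, Jun 1, skipping weekends and the listed holiday on May 14) brings us to Monday, June 1, 2026, which is the last day of the replacement period.
The last day of the response period: 30 calendar days after June 1, 2026 is July 1, 2026.
The last day of the standstill period: July 1, 2026 + 52 days = August 22, 2026.
Adding 82 calendar days to August 22, 2026 gives November 12, 2026, which is the date on which the refund becomes due.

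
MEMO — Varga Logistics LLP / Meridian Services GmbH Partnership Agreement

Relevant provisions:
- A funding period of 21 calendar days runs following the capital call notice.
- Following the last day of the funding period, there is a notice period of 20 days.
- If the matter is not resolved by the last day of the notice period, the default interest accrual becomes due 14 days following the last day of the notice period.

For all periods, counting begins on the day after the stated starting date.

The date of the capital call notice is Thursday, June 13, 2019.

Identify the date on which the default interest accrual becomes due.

August 7, 2019

Adding 21 calendar days to June 13, 2019 gives July 4, 2019, which is the last day of the funding period.
The last day of the notice period: 20 calendar days after July 4, 2019 is July 24, 2019.
Adding 14 calendar days to July 24, 2019 gives August 7, 2019, which is the date on which the default interest accrual becomes due.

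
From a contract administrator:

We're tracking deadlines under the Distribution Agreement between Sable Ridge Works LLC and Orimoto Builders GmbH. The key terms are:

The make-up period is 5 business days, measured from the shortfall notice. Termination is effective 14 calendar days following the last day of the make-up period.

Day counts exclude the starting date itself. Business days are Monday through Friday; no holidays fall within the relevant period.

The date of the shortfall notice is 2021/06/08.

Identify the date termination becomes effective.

The last day of the make-up period: 5 business days after Tuesday, 2021/06/08, skipping weekends — Jun 9, Jun 10, Jun 11, Jun 14, Jun 15 — lands on Tuesday, 2021/06/15.
Adding 14 calendar days to 2021/06/15 gives 2021/06/29, which is the date termination becomes effective.

2021/06/29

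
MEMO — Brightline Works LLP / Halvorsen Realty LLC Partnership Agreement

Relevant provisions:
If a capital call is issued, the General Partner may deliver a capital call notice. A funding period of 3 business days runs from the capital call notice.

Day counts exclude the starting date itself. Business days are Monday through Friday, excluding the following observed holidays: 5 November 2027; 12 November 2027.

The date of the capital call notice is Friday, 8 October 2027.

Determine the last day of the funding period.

13 October 2027

The last day of the funding period: counting 3 business days from Friday, 8 October 2027 (Oct 11, Oct 12, Oct 13, skipping weekends) reaches Wednesday, 13 October 2027.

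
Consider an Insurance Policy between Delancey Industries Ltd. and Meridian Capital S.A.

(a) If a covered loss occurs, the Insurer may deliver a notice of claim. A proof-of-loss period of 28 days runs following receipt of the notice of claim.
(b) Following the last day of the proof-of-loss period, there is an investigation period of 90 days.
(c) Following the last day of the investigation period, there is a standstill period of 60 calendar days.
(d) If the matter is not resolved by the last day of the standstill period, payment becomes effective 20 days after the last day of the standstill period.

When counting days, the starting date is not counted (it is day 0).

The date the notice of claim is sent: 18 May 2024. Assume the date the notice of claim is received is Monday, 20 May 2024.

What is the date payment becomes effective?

4 December 2024

The last day of the proof-of-loss period: 28 calendar days after 20 May 2024 is 17 June 2024.
Adding 90 calendar days to 17 June 2024 gives 15 September 2024, which is the last day of the investigation period.
The last day of the standstill period: 15 September 2024 + 60 days = 14 November 2024.
Adding 20 calendar days to 14 November 2024 gives 4 December 2024, which is the date payment becomes effective.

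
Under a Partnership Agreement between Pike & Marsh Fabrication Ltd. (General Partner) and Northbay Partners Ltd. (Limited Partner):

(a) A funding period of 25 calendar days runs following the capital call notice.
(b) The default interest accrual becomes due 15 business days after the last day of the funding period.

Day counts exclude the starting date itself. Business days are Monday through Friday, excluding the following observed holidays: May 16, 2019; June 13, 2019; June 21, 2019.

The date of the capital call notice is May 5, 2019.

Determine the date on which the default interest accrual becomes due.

The last day of the funding period: 25 calendar days after May 5, 2019 is May 30, 2019.
The date on which the default interest accrual becomes due: counting 15 business days from Thursday, May 30, 2019 (May 31, Jun 3, Jun 4, Jun 5, …, Jun 19, Jun 20, Jun 24, skipping weekends and the listed holidays on Jun 13, Jun 21) reaches Monday, June 24, 2019.

June 24, 2019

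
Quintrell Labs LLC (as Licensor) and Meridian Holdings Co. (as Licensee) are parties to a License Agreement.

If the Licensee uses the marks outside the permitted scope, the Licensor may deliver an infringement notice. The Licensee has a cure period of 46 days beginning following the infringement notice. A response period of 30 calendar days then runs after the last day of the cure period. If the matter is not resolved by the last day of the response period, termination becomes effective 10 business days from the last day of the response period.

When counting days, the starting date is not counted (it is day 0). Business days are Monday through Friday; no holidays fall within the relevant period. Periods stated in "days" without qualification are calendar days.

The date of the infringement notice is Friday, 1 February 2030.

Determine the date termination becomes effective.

The last day of the cure period: 46 calendar days after 1 February 2030 is 19 March 2030.
The last day of the response period: 30 calendar days after 19 March 2030 is 18 April 2030.
From Thursday, 18 April 2030, 10 business days (Apr 19, Apr 22, Apr 23, Apr 24, Apr 25, Apr 26, Apr 29, Apr 30, May 1, May 2, skipping weekends) brings us to Thursday, 2 May 2030, which is the date termination becomes effective.

2 May 2030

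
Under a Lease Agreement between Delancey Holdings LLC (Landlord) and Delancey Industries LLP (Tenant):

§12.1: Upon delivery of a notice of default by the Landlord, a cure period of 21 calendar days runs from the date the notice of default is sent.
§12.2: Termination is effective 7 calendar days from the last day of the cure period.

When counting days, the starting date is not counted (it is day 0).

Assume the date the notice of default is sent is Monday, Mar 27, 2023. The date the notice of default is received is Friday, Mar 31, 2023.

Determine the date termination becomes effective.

The last day of the cure period: 21 calendar days after Mar 27, 2023 is Apr 17, 2023.
The date termination becomes effective: Apr 17, 2023 + 7 days = Apr 24, 2023.

Apr 24, 2023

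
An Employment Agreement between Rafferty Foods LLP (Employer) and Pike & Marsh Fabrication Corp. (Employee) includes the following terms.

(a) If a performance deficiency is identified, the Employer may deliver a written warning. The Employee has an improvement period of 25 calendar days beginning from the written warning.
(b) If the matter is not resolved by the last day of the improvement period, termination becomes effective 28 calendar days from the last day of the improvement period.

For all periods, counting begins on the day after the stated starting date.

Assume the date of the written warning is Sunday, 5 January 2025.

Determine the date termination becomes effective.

The last day of the improvement period: 5 January 2025 + 25 days = 30 January 2025.
The date termination becomes effective: 28 calendar days after 30 January 2025 is 27 February 2025.

27 February 2025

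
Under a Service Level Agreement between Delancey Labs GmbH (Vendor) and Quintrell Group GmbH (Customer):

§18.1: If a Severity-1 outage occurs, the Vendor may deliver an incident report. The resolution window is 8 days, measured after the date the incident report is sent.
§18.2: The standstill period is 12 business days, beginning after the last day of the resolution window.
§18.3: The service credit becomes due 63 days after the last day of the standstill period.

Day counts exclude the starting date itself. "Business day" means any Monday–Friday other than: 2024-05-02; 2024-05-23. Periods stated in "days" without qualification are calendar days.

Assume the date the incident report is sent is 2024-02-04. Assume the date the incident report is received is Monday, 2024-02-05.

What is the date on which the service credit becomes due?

Adding 8 calendar days to 2024-02-04 gives 2024-02-12, which is the last day of the resolution window.
The last day of the standstill period: 12 business days after Monday, 2024-02-12, skipping weekends — Feb 13, Feb 14, Feb 15, Feb 16, …, Feb 26, Feb 27, Feb 28 — lands on Wednesday, 2024-02-28.
The date on which the service credit becomes due: 63 calendar days after 2024-02-28 is 2024-05-01.

2024-05-01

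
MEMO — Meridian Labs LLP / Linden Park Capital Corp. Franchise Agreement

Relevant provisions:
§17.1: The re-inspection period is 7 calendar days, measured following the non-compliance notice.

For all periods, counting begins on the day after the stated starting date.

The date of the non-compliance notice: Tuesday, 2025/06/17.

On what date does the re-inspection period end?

2025/06/24

Adding 7 calendar days to 2025/06/17 gives 2025/06/24, which is the last day of the re-inspection period.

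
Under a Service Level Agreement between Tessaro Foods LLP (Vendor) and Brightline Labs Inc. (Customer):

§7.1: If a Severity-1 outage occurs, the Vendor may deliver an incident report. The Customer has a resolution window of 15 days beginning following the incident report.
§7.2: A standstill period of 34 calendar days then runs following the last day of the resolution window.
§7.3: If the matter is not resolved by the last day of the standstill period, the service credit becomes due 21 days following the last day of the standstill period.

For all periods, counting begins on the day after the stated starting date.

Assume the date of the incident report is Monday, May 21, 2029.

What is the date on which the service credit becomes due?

July 30, 2029

The last day of the resolution window: May 21, 2029 + 15 days = June 5, 2029.
The last day of the standstill period: 34 calendar days after June 5, 2029 is July 9, 2029.
Adding 21 calendar days to July 9, 2029 gives July 30, 2029, which is the date on which the service credit becomes due.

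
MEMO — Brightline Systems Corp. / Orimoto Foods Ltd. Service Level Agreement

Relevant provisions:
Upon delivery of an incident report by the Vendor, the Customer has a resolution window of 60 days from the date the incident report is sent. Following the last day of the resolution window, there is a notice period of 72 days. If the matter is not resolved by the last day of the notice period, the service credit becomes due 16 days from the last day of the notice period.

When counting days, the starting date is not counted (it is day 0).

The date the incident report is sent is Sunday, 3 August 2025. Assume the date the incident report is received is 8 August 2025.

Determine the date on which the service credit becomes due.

The last day of the resolution window: 3 August 2025 + 60 days = 2 October 2025.
The last day of the notice period: 2 October 2025 + 72 days = 13 December 2025.
Adding 16 calendar days to 13 December 2025 gives 29 December 2025, which is the date on which the service credit becomes due.

29 December 2025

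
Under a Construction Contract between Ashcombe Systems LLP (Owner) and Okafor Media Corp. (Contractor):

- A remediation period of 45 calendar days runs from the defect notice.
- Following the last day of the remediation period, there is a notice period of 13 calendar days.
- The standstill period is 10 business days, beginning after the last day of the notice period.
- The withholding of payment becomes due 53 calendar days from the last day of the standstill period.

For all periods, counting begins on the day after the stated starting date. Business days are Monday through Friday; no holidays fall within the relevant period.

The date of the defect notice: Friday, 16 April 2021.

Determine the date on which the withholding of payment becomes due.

The last day of the remediation period: 16 April 2021 + 45 days = 31 May 2021.
The last day of the notice period: 31 May 2021 + 13 days = 13 June 2021.
From Sunday, 13 June 2021, 10 business days (Jun 14, Jun 15, Jun 16, Jun 17, Jun 18, Jun 21, Jun 22, Jun 23, Jun 24, Jun 25, skipping weekends) brings us to Friday, 25 June 2021, which is the last day of the standstill period.
Adding 53 calendar days to 25 June 2021 gives 17 August 2021, which is the date on which the withholding of payment becomes due.

17 August 2021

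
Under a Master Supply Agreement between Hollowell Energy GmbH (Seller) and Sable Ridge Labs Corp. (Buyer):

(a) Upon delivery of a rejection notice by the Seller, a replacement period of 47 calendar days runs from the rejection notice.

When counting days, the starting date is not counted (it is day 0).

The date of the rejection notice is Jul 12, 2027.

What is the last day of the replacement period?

Aug 28, 2027

The last day of the replacement period: Jul 12, 2027 + 47 days = Aug 28, 2027.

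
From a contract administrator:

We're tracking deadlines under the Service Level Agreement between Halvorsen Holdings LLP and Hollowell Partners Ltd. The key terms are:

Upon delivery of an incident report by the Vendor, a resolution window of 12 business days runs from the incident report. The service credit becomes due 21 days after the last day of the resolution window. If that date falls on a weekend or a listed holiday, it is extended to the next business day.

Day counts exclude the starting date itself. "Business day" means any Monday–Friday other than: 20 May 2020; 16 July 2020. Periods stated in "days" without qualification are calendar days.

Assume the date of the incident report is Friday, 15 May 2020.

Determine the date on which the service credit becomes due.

24 June 2020

The last day of the resolution window: counting 12 business days from Friday, 15 May 2020 (May 18, May 19, May 21, May 22, …, Jun 1, Jun 2, Jun 3, skipping weekends and the listed holiday on May 20) reaches Wednesday, 3 June 2020.
Adding 21 calendar days to 3 June 2020 gives 24 June 2020, which is the date on which the service credit becomes due. 24 June 2020 is a Wednesday and is not a listed holiday, so no roll-forward applies.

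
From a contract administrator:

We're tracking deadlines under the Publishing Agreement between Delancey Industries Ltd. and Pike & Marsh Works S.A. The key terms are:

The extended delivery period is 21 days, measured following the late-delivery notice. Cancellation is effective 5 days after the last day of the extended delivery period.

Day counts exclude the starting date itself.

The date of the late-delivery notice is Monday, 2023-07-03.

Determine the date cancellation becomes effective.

2023-07-29

The last day of the extended delivery period: 21 calendar days after 2023-07-03 is 2023-07-24.
The date cancellation becomes effective: 2023-07-24 + 5 days = 2023-07-29.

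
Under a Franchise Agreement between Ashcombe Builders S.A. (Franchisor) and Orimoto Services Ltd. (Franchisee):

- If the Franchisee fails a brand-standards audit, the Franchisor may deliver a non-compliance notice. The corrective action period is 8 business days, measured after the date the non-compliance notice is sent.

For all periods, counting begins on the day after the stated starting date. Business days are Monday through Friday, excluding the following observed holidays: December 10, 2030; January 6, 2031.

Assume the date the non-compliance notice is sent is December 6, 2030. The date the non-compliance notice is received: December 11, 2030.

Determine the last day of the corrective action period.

December 19, 2030

The last day of the corrective action period: 8 business days after Friday, December 6, 2030, skipping weekends and the listed holiday on Dec 10 — Dec 9, Dec 11, Dec 12, Dec 13, Dec 16, Dec 17, Dec 18, Dec 19 — lands on Thursday, December 19, 2030.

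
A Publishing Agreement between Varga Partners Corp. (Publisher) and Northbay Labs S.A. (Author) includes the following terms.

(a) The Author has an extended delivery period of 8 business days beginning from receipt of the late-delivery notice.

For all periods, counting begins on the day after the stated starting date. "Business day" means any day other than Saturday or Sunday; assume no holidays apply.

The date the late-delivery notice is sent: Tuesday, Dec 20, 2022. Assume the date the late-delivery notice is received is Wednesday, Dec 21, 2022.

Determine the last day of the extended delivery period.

Jan 2, 2023

The last day of the extended delivery period: 8 business days after Wednesday, Dec 21, 2022, skipping weekends — Dec 22, Dec 23, Dec 26, Dec 27, Dec 28, Dec 29, Dec 30, Jan 2 — lands on Monday, Jan 2, 2023.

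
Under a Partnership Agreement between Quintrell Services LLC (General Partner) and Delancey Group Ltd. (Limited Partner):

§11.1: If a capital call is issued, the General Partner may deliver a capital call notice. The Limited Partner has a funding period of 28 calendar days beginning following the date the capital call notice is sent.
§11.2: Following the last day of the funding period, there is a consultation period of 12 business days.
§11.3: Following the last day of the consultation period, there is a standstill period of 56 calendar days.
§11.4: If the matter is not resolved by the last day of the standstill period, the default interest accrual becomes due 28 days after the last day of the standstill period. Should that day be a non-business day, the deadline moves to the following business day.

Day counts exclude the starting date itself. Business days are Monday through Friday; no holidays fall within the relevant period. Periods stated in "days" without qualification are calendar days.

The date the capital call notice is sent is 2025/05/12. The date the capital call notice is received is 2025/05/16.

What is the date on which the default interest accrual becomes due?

2025/09/17

Adding 28 calendar days to 2025/05/12 gives 2025/06/09, which is the last day of the funding period.
From Monday, 2025/06/09, 12 business days (Jun 10, Jun 11, Jun 12, Jun 13, …, Jun 23, Jun 24, Jun 25, skipping weekends) brings us to Wednesday, 2025/06/25, which is the last day of the consultation period.
Adding 56 calendar days to 2025/06/25 gives 2025/08/20, which is the last day of the standstill period.
The date on which the default interest accrual becomes due: 28 calendar days after 2025/08/20 is 2025/09/17. 2025/09/17 is a Wednesday, so no roll-forward applies.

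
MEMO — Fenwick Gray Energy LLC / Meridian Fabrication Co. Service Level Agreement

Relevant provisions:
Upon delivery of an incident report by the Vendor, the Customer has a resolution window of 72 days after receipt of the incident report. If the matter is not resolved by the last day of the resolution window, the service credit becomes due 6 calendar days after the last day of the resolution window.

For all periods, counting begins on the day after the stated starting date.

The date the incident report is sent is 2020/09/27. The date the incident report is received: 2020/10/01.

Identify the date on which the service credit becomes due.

2020/12/18

Adding 72 calendar days to 2020/10/01 gives 2020/12/12, which is the last day of the resolution window.
The date on which the service credit becomes due: 6 calendar days after 2020/12/12 is 2020/12/18.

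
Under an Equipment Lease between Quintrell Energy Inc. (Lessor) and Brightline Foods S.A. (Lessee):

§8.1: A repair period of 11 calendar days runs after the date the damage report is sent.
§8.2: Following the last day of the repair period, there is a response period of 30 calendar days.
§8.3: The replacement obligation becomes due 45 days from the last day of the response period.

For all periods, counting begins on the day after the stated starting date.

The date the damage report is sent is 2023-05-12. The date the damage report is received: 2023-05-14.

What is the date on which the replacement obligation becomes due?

2023-08-06

The last day of the repair period: 2023-05-12 + 11 days = 2023-05-23.
Adding 30 calendar days to 2023-05-23 gives 2023-06-22, which is the last day of the response period.
The date on which the replacement obligation becomes due: 2023-06-22 + 45 days = 2023-08-06.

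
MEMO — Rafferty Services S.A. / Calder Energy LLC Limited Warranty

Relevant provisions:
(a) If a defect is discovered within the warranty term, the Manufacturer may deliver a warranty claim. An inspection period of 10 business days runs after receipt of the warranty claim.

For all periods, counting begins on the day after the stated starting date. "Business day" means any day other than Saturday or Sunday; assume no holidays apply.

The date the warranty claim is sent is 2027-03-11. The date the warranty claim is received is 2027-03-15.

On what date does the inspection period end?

2027-03-29

From Monday, 2027-03-15, 10 business days (Mar 16, Mar 17, Mar 18, Mar 19, Mar 22, Mar 23, Mar 24, Mar 25, Mar 26, Mar 29, skipping weekends) brings us to Monday, 2027-03-29, which is the last day of the inspection period.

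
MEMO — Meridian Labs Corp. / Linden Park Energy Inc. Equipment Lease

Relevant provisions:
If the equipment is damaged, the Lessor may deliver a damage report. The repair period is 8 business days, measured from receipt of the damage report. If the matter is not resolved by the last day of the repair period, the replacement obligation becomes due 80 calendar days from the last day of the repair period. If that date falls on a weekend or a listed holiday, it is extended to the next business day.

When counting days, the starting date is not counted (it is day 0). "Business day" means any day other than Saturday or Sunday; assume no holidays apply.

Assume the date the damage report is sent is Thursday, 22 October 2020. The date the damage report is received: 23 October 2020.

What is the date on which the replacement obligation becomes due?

25 January 2021

The last day of the repair period: counting 8 business days from Friday, 23 October 2020 (Oct 26, Oct 27, Oct 28, Oct 29, Oct 30, Nov 2, Nov 3, Nov 4, skipping weekends) reaches Wednesday, 4 November 2020.
Adding 80 calendar days to 4 November 2020 gives 23 January 2021, which is the date on which the replacement obligation becomes due. That falls on a Saturday, so it rolls to the next business day, Monday, 25 January 2021.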